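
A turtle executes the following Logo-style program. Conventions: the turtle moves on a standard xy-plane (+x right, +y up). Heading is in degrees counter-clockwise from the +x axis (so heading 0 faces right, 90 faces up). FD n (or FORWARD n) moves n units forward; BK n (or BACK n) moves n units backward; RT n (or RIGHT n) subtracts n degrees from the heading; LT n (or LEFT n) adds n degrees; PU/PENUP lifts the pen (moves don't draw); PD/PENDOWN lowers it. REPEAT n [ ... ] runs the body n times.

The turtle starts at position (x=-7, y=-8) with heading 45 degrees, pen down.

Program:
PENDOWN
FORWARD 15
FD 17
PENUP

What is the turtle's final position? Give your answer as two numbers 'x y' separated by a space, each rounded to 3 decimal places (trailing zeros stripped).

Executing turtle program step by step:
Start: pos=(-7,-8), heading=45, pen down
PD: pen down
FD 15: (-7,-8) -> (3.607,2.607) [heading=45, draw]
FD 17: (3.607,2.607) -> (15.627,14.627) [heading=45, draw]
PU: pen up
Final: pos=(15.627,14.627), heading=45, 2 segment(s) drawn

Answer: 15.627 14.627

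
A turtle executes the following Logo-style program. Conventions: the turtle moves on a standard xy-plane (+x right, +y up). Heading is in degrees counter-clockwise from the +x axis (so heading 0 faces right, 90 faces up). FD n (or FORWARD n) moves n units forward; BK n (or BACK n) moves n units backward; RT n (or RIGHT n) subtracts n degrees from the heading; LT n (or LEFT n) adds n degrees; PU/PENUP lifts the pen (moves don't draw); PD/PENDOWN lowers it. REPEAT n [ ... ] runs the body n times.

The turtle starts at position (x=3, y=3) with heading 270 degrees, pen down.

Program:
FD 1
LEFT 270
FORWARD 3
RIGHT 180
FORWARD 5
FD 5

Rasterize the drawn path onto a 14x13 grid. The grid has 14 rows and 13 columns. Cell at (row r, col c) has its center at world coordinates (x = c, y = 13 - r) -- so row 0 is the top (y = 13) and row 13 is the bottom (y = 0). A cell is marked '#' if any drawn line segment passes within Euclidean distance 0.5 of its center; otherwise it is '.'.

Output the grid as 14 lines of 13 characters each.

Answer: .............
.............
.............
.............
.............
.............
.............
.............
.............
.............
...#.........
###########..
.............
.............

Derivation:
Segment 0: (3,3) -> (3,2)
Segment 1: (3,2) -> (0,2)
Segment 2: (0,2) -> (5,2)
Segment 3: (5,2) -> (10,2)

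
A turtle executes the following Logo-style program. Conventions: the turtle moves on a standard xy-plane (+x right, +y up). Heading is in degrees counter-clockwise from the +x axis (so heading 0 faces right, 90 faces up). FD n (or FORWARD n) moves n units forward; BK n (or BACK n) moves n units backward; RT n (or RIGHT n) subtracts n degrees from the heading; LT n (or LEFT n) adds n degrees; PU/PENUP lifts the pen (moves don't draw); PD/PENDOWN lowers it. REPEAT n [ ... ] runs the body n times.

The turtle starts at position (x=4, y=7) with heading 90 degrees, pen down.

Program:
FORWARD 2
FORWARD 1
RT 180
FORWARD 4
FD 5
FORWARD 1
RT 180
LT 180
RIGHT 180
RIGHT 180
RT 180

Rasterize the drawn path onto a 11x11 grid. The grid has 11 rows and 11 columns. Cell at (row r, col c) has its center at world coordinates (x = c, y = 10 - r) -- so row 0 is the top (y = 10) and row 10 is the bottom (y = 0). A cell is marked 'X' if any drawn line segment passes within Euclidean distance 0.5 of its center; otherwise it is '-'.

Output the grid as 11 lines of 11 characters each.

Answer: ----X------
----X------
----X------
----X------
----X------
----X------
----X------
----X------
----X------
----X------
----X------

Derivation:
Segment 0: (4,7) -> (4,9)
Segment 1: (4,9) -> (4,10)
Segment 2: (4,10) -> (4,6)
Segment 3: (4,6) -> (4,1)
Segment 4: (4,1) -> (4,0)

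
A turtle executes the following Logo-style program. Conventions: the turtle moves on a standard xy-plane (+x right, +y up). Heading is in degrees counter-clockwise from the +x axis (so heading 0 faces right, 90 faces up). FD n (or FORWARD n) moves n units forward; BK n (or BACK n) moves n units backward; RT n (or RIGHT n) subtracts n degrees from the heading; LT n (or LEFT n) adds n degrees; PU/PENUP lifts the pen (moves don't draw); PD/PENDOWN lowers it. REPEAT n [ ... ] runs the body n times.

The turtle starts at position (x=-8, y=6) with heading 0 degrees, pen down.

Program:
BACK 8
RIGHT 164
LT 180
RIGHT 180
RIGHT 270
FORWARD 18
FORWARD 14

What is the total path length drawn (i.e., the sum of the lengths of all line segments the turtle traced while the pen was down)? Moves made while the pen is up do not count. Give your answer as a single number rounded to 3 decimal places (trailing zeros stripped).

Executing turtle program step by step:
Start: pos=(-8,6), heading=0, pen down
BK 8: (-8,6) -> (-16,6) [heading=0, draw]
RT 164: heading 0 -> 196
LT 180: heading 196 -> 16
RT 180: heading 16 -> 196
RT 270: heading 196 -> 286
FD 18: (-16,6) -> (-11.039,-11.303) [heading=286, draw]
FD 14: (-11.039,-11.303) -> (-7.18,-24.76) [heading=286, draw]
Final: pos=(-7.18,-24.76), heading=286, 3 segment(s) drawn

Segment lengths:
  seg 1: (-8,6) -> (-16,6), length = 8
  seg 2: (-16,6) -> (-11.039,-11.303), length = 18
  seg 3: (-11.039,-11.303) -> (-7.18,-24.76), length = 14
Total = 40

Answer: 40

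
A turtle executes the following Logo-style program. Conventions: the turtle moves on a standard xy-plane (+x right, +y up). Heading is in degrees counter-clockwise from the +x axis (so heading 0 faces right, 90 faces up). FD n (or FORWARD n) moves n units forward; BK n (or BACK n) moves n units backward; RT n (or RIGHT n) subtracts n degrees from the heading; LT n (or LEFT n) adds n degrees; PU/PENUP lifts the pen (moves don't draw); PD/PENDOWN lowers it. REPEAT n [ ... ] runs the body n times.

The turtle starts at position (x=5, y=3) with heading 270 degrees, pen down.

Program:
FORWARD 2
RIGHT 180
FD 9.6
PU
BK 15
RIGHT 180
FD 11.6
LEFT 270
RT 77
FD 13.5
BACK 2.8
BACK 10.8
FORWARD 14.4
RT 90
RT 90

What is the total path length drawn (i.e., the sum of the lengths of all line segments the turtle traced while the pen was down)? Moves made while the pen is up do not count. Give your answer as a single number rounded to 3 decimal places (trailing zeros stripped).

Answer: 11.6

Derivation:
Executing turtle program step by step:
Start: pos=(5,3), heading=270, pen down
FD 2: (5,3) -> (5,1) [heading=270, draw]
RT 180: heading 270 -> 90
FD 9.6: (5,1) -> (5,10.6) [heading=90, draw]
PU: pen up
BK 15: (5,10.6) -> (5,-4.4) [heading=90, move]
RT 180: heading 90 -> 270
FD 11.6: (5,-4.4) -> (5,-16) [heading=270, move]
LT 270: heading 270 -> 180
RT 77: heading 180 -> 103
FD 13.5: (5,-16) -> (1.963,-2.846) [heading=103, move]
BK 2.8: (1.963,-2.846) -> (2.593,-5.574) [heading=103, move]
BK 10.8: (2.593,-5.574) -> (5.022,-16.097) [heading=103, move]
FD 14.4: (5.022,-16.097) -> (1.783,-2.067) [heading=103, move]
RT 90: heading 103 -> 13
RT 90: heading 13 -> 283
Final: pos=(1.783,-2.067), heading=283, 2 segment(s) drawn

Segment lengths:
  seg 1: (5,3) -> (5,1), length = 2
  seg 2: (5,1) -> (5,10.6), length = 9.6
Total = 11.6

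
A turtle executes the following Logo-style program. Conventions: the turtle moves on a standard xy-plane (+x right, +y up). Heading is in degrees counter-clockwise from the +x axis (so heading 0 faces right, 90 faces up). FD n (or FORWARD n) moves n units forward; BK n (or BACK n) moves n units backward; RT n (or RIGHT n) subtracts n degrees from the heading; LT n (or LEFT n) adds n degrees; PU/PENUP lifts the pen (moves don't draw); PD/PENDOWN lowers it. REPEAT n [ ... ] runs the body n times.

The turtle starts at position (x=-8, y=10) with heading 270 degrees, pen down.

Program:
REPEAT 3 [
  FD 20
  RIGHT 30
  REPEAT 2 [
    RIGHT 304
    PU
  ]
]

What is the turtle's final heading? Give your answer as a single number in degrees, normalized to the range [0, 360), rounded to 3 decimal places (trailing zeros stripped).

Executing turtle program step by step:
Start: pos=(-8,10), heading=270, pen down
REPEAT 3 [
  -- iteration 1/3 --
  FD 20: (-8,10) -> (-8,-10) [heading=270, draw]
  RT 30: heading 270 -> 240
  REPEAT 2 [
    -- iteration 1/2 --
    RT 304: heading 240 -> 296
    PU: pen up
    -- iteration 2/2 --
    RT 304: heading 296 -> 352
    PU: pen up
  ]
  -- iteration 2/3 --
  FD 20: (-8,-10) -> (11.805,-12.783) [heading=352, move]
  RT 30: heading 352 -> 322
  REPEAT 2 [
    -- iteration 1/2 --
    RT 304: heading 322 -> 18
    PU: pen up
    -- iteration 2/2 --
    RT 304: heading 18 -> 74
    PU: pen up
  ]
  -- iteration 3/3 --
  FD 20: (11.805,-12.783) -> (17.318,6.442) [heading=74, move]
  RT 30: heading 74 -> 44
  REPEAT 2 [
    -- iteration 1/2 --
    RT 304: heading 44 -> 100
    PU: pen up
    -- iteration 2/2 --
    RT 304: heading 100 -> 156
    PU: pen up
  ]
]
Final: pos=(17.318,6.442), heading=156, 1 segment(s) drawn

Answer: 156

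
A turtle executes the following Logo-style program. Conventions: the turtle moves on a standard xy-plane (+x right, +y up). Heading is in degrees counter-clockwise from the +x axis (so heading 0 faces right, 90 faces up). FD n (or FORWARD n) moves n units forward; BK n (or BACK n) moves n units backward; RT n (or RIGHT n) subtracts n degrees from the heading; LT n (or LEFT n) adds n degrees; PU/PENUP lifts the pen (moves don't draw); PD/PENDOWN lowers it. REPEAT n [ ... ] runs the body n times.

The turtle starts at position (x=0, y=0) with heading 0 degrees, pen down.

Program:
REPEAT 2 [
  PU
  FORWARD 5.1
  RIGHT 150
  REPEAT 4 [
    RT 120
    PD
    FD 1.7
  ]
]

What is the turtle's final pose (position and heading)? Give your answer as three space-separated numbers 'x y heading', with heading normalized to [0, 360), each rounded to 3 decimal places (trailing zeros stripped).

Executing turtle program step by step:
Start: pos=(0,0), heading=0, pen down
REPEAT 2 [
  -- iteration 1/2 --
  PU: pen up
  FD 5.1: (0,0) -> (5.1,0) [heading=0, move]
  RT 150: heading 0 -> 210
  REPEAT 4 [
    -- iteration 1/4 --
    RT 120: heading 210 -> 90
    PD: pen down
    FD 1.7: (5.1,0) -> (5.1,1.7) [heading=90, draw]
    -- iteration 2/4 --
    RT 120: heading 90 -> 330
    PD: pen down
    FD 1.7: (5.1,1.7) -> (6.572,0.85) [heading=330, draw]
    -- iteration 3/4 --
    RT 120: heading 330 -> 210
    PD: pen down
    FD 1.7: (6.572,0.85) -> (5.1,0) [heading=210, draw]
    -- iteration 4/4 --
    RT 120: heading 210 -> 90
    PD: pen down
    FD 1.7: (5.1,0) -> (5.1,1.7) [heading=90, draw]
  ]
  -- iteration 2/2 --
  PU: pen up
  FD 5.1: (5.1,1.7) -> (5.1,6.8) [heading=90, move]
  RT 150: heading 90 -> 300
  REPEAT 4 [
    -- iteration 1/4 --
    RT 120: heading 300 -> 180
    PD: pen down
    FD 1.7: (5.1,6.8) -> (3.4,6.8) [heading=180, draw]
    -- iteration 2/4 --
    RT 120: heading 180 -> 60
    PD: pen down
    FD 1.7: (3.4,6.8) -> (4.25,8.272) [heading=60, draw]
    -- iteration 3/4 --
    RT 120: heading 60 -> 300
    PD: pen down
    FD 1.7: (4.25,8.272) -> (5.1,6.8) [heading=300, draw]
    -- iteration 4/4 --
    RT 120: heading 300 -> 180
    PD: pen down
    FD 1.7: (5.1,6.8) -> (3.4,6.8) [heading=180, draw]
  ]
]
Final: pos=(3.4,6.8), heading=180, 8 segment(s) drawn

Answer: 3.4 6.8 180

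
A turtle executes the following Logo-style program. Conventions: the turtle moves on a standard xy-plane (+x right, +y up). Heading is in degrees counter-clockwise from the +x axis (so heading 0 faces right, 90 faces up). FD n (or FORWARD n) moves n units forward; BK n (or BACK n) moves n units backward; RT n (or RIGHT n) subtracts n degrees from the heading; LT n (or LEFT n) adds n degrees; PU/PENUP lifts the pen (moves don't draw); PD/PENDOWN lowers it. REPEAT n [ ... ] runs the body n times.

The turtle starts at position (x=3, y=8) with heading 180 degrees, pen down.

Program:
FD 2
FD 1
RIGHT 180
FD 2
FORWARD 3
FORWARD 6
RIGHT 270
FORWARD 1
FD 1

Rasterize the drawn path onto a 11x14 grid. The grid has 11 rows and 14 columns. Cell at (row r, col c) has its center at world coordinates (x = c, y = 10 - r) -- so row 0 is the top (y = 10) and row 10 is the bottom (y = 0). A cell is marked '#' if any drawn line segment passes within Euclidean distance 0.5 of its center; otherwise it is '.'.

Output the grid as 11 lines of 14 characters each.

Segment 0: (3,8) -> (1,8)
Segment 1: (1,8) -> (0,8)
Segment 2: (0,8) -> (2,8)
Segment 3: (2,8) -> (5,8)
Segment 4: (5,8) -> (11,8)
Segment 5: (11,8) -> (11,9)
Segment 6: (11,9) -> (11,10)

Answer: ...........#..
...........#..
############..
..............
..............
..............
..............
..............
..............
..............
..............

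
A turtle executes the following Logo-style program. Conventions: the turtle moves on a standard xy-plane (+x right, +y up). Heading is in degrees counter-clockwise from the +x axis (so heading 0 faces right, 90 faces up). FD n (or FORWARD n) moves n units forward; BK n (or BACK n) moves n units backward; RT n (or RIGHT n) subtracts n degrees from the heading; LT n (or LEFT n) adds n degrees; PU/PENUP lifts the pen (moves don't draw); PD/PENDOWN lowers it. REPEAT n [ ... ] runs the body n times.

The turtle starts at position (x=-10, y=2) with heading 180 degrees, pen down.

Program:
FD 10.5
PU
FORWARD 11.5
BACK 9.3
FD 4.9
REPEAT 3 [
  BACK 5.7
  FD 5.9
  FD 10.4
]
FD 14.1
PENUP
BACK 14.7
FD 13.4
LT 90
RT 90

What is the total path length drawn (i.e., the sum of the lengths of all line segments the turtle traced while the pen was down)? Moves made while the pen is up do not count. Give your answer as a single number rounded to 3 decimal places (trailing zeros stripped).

Answer: 10.5

Derivation:
Executing turtle program step by step:
Start: pos=(-10,2), heading=180, pen down
FD 10.5: (-10,2) -> (-20.5,2) [heading=180, draw]
PU: pen up
FD 11.5: (-20.5,2) -> (-32,2) [heading=180, move]
BK 9.3: (-32,2) -> (-22.7,2) [heading=180, move]
FD 4.9: (-22.7,2) -> (-27.6,2) [heading=180, move]
REPEAT 3 [
  -- iteration 1/3 --
  BK 5.7: (-27.6,2) -> (-21.9,2) [heading=180, move]
  FD 5.9: (-21.9,2) -> (-27.8,2) [heading=180, move]
  FD 10.4: (-27.8,2) -> (-38.2,2) [heading=180, move]
  -- iteration 2/3 --
  BK 5.7: (-38.2,2) -> (-32.5,2) [heading=180, move]
  FD 5.9: (-32.5,2) -> (-38.4,2) [heading=180, move]
  FD 10.4: (-38.4,2) -> (-48.8,2) [heading=180, move]
  -- iteration 3/3 --
  BK 5.7: (-48.8,2) -> (-43.1,2) [heading=180, move]
  FD 5.9: (-43.1,2) -> (-49,2) [heading=180, move]
  FD 10.4: (-49,2) -> (-59.4,2) [heading=180, move]
]
FD 14.1: (-59.4,2) -> (-73.5,2) [heading=180, move]
PU: pen up
BK 14.7: (-73.5,2) -> (-58.8,2) [heading=180, move]
FD 13.4: (-58.8,2) -> (-72.2,2) [heading=180, move]
LT 90: heading 180 -> 270
RT 90: heading 270 -> 180
Final: pos=(-72.2,2), heading=180, 1 segment(s) drawn

Segment lengths:
  seg 1: (-10,2) -> (-20.5,2), length = 10.5
Total = 10.5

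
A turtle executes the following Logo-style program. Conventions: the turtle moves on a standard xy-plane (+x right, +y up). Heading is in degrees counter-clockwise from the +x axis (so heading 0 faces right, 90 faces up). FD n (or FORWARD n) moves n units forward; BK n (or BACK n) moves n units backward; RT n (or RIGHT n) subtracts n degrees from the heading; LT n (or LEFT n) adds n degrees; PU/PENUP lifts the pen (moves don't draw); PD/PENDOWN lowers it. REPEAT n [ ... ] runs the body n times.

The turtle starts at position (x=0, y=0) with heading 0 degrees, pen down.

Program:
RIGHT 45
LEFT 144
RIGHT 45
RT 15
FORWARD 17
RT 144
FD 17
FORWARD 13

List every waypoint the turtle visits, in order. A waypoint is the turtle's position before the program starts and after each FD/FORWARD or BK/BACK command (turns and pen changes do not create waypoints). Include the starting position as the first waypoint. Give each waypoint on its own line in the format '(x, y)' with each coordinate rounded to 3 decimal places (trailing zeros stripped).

Answer: (0, 0)
(13.211, 10.698)
(8.812, -5.722)
(5.447, -18.279)

Derivation:
Executing turtle program step by step:
Start: pos=(0,0), heading=0, pen down
RT 45: heading 0 -> 315
LT 144: heading 315 -> 99
RT 45: heading 99 -> 54
RT 15: heading 54 -> 39
FD 17: (0,0) -> (13.211,10.698) [heading=39, draw]
RT 144: heading 39 -> 255
FD 17: (13.211,10.698) -> (8.812,-5.722) [heading=255, draw]
FD 13: (8.812,-5.722) -> (5.447,-18.279) [heading=255, draw]
Final: pos=(5.447,-18.279), heading=255, 3 segment(s) drawn
Waypoints (4 total):
(0, 0)
(13.211, 10.698)
(8.812, -5.722)
(5.447, -18.279)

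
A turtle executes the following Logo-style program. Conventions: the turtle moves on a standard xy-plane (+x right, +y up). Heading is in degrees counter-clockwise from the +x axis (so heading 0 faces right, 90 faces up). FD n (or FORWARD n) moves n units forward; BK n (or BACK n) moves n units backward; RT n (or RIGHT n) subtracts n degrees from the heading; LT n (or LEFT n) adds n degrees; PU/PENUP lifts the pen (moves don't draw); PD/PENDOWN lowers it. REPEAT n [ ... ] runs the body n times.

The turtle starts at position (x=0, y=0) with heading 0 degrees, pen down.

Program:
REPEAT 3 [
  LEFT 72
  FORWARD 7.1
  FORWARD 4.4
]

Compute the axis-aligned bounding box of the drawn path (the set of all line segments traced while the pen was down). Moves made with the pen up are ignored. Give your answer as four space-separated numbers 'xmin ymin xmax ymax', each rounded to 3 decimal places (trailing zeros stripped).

Answer: -15.054 0 3.554 17.697

Derivation:
Executing turtle program step by step:
Start: pos=(0,0), heading=0, pen down
REPEAT 3 [
  -- iteration 1/3 --
  LT 72: heading 0 -> 72
  FD 7.1: (0,0) -> (2.194,6.753) [heading=72, draw]
  FD 4.4: (2.194,6.753) -> (3.554,10.937) [heading=72, draw]
  -- iteration 2/3 --
  LT 72: heading 72 -> 144
  FD 7.1: (3.554,10.937) -> (-2.19,15.11) [heading=144, draw]
  FD 4.4: (-2.19,15.11) -> (-5.75,17.697) [heading=144, draw]
  -- iteration 3/3 --
  LT 72: heading 144 -> 216
  FD 7.1: (-5.75,17.697) -> (-11.494,13.523) [heading=216, draw]
  FD 4.4: (-11.494,13.523) -> (-15.054,10.937) [heading=216, draw]
]
Final: pos=(-15.054,10.937), heading=216, 6 segment(s) drawn

Segment endpoints: x in {-15.054, -11.494, -5.75, -2.19, 0, 2.194, 3.554}, y in {0, 6.753, 10.937, 13.523, 15.11, 17.697}
xmin=-15.054, ymin=0, xmax=3.554, ymax=17.697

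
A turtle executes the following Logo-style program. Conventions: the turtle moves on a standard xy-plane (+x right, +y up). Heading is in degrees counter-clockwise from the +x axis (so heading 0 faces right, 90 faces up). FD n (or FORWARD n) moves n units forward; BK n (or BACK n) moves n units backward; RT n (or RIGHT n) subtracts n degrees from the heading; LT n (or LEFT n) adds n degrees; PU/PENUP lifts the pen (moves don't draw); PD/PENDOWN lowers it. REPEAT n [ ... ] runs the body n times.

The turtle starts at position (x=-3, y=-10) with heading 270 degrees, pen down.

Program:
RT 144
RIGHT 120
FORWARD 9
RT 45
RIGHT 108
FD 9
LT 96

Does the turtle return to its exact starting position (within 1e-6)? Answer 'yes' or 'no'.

Answer: no

Derivation:
Executing turtle program step by step:
Start: pos=(-3,-10), heading=270, pen down
RT 144: heading 270 -> 126
RT 120: heading 126 -> 6
FD 9: (-3,-10) -> (5.951,-9.059) [heading=6, draw]
RT 45: heading 6 -> 321
RT 108: heading 321 -> 213
FD 9: (5.951,-9.059) -> (-1.597,-13.961) [heading=213, draw]
LT 96: heading 213 -> 309
Final: pos=(-1.597,-13.961), heading=309, 2 segment(s) drawn

Start position: (-3, -10)
Final position: (-1.597, -13.961)
Distance = 4.202; >= 1e-6 -> NOT closed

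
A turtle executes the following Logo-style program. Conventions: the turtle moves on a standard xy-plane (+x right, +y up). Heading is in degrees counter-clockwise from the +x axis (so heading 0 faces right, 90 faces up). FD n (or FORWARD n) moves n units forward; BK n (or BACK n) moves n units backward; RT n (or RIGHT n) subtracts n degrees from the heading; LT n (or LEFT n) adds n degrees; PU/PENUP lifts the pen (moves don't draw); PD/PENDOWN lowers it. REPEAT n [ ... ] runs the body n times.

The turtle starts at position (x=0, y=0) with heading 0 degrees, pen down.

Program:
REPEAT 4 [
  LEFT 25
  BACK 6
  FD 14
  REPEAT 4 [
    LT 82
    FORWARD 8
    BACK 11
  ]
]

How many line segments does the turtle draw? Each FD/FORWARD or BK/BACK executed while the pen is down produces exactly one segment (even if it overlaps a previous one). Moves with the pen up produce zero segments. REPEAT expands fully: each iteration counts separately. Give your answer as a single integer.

Executing turtle program step by step:
Start: pos=(0,0), heading=0, pen down
REPEAT 4 [
  -- iteration 1/4 --
  LT 25: heading 0 -> 25
  BK 6: (0,0) -> (-5.438,-2.536) [heading=25, draw]
  FD 14: (-5.438,-2.536) -> (7.25,3.381) [heading=25, draw]
  REPEAT 4 [
    -- iteration 1/4 --
    LT 82: heading 25 -> 107
    FD 8: (7.25,3.381) -> (4.911,11.031) [heading=107, draw]
    BK 11: (4.911,11.031) -> (8.128,0.512) [heading=107, draw]
    -- iteration 2/4 --
    LT 82: heading 107 -> 189
    FD 8: (8.128,0.512) -> (0.226,-0.739) [heading=189, draw]
    BK 11: (0.226,-0.739) -> (11.091,0.981) [heading=189, draw]
    -- iteration 3/4 --
    LT 82: heading 189 -> 271
    FD 8: (11.091,0.981) -> (11.23,-7.017) [heading=271, draw]
    BK 11: (11.23,-7.017) -> (11.038,3.981) [heading=271, draw]
    -- iteration 4/4 --
    LT 82: heading 271 -> 353
    FD 8: (11.038,3.981) -> (18.979,3.006) [heading=353, draw]
    BK 11: (18.979,3.006) -> (8.061,4.346) [heading=353, draw]
  ]
  -- iteration 2/4 --
  LT 25: heading 353 -> 18
  BK 6: (8.061,4.346) -> (2.354,2.492) [heading=18, draw]
  FD 14: (2.354,2.492) -> (15.669,6.819) [heading=18, draw]
  REPEAT 4 [
    -- iteration 1/4 --
    LT 82: heading 18 -> 100
    FD 8: (15.669,6.819) -> (14.28,14.697) [heading=100, draw]
    BK 11: (14.28,14.697) -> (16.19,3.864) [heading=100, draw]
    -- iteration 2/4 --
    LT 82: heading 100 -> 182
    FD 8: (16.19,3.864) -> (8.195,3.585) [heading=182, draw]
    BK 11: (8.195,3.585) -> (19.188,3.969) [heading=182, draw]
    -- iteration 3/4 --
    LT 82: heading 182 -> 264
    FD 8: (19.188,3.969) -> (18.352,-3.987) [heading=264, draw]
    BK 11: (18.352,-3.987) -> (19.502,6.952) [heading=264, draw]
    -- iteration 4/4 --
    LT 82: heading 264 -> 346
    FD 8: (19.502,6.952) -> (27.264,5.017) [heading=346, draw]
    BK 11: (27.264,5.017) -> (16.591,7.678) [heading=346, draw]
  ]
  -- iteration 3/4 --
  LT 25: heading 346 -> 11
  BK 6: (16.591,7.678) -> (10.701,6.533) [heading=11, draw]
  FD 14: (10.701,6.533) -> (24.444,9.205) [heading=11, draw]
  REPEAT 4 [
    -- iteration 1/4 --
    LT 82: heading 11 -> 93
    FD 8: (24.444,9.205) -> (24.025,17.194) [heading=93, draw]
    BK 11: (24.025,17.194) -> (24.601,6.209) [heading=93, draw]
    -- iteration 2/4 --
    LT 82: heading 93 -> 175
    FD 8: (24.601,6.209) -> (16.631,6.906) [heading=175, draw]
    BK 11: (16.631,6.906) -> (27.59,5.947) [heading=175, draw]
    -- iteration 3/4 --
    LT 82: heading 175 -> 257
    FD 8: (27.59,5.947) -> (25.79,-1.848) [heading=257, draw]
    BK 11: (25.79,-1.848) -> (28.264,8.87) [heading=257, draw]
    -- iteration 4/4 --
    LT 82: heading 257 -> 339
    FD 8: (28.264,8.87) -> (35.733,6.004) [heading=339, draw]
    BK 11: (35.733,6.004) -> (25.464,9.946) [heading=339, draw]
  ]
  -- iteration 4/4 --
  LT 25: heading 339 -> 4
  BK 6: (25.464,9.946) -> (19.478,9.527) [heading=4, draw]
  FD 14: (19.478,9.527) -> (33.444,10.504) [heading=4, draw]
  REPEAT 4 [
    -- iteration 1/4 --
    LT 82: heading 4 -> 86
    FD 8: (33.444,10.504) -> (34.002,18.484) [heading=86, draw]
    BK 11: (34.002,18.484) -> (33.235,7.511) [heading=86, draw]
    -- iteration 2/4 --
    LT 82: heading 86 -> 168
    FD 8: (33.235,7.511) -> (25.41,9.174) [heading=168, draw]
    BK 11: (25.41,9.174) -> (36.169,6.887) [heading=168, draw]
    -- iteration 3/4 --
    LT 82: heading 168 -> 250
    FD 8: (36.169,6.887) -> (33.433,-0.63) [heading=250, draw]
    BK 11: (33.433,-0.63) -> (37.195,9.706) [heading=250, draw]
    -- iteration 4/4 --
    LT 82: heading 250 -> 332
    FD 8: (37.195,9.706) -> (44.259,5.95) [heading=332, draw]
    BK 11: (44.259,5.95) -> (34.547,11.115) [heading=332, draw]
  ]
]
Final: pos=(34.547,11.115), heading=332, 40 segment(s) drawn
Segments drawn: 40

Answer: 40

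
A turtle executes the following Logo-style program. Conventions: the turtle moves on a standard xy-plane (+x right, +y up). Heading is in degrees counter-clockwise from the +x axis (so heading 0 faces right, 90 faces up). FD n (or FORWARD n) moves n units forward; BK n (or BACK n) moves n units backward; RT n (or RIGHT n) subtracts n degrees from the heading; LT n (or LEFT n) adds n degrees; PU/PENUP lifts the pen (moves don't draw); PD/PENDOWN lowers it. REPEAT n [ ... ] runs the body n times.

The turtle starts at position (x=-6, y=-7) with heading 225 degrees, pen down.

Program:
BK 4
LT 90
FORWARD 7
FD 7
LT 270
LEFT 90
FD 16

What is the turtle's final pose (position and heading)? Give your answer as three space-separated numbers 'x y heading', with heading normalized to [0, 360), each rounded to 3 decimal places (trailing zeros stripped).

Executing turtle program step by step:
Start: pos=(-6,-7), heading=225, pen down
BK 4: (-6,-7) -> (-3.172,-4.172) [heading=225, draw]
LT 90: heading 225 -> 315
FD 7: (-3.172,-4.172) -> (1.778,-9.121) [heading=315, draw]
FD 7: (1.778,-9.121) -> (6.728,-14.071) [heading=315, draw]
LT 270: heading 315 -> 225
LT 90: heading 225 -> 315
FD 16: (6.728,-14.071) -> (18.042,-25.385) [heading=315, draw]
Final: pos=(18.042,-25.385), heading=315, 4 segment(s) drawn

Answer: 18.042 -25.385 315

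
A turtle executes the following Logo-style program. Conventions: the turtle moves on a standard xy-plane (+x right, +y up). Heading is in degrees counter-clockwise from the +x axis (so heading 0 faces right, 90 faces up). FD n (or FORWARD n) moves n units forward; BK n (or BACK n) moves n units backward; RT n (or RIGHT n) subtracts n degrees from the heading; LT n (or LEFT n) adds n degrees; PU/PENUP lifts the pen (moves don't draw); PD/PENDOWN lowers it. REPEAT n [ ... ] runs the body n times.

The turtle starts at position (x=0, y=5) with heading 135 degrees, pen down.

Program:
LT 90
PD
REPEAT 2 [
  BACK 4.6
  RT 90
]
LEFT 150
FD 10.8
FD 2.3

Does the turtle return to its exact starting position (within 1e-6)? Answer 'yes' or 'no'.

Executing turtle program step by step:
Start: pos=(0,5), heading=135, pen down
LT 90: heading 135 -> 225
PD: pen down
REPEAT 2 [
  -- iteration 1/2 --
  BK 4.6: (0,5) -> (3.253,8.253) [heading=225, draw]
  RT 90: heading 225 -> 135
  -- iteration 2/2 --
  BK 4.6: (3.253,8.253) -> (6.505,5) [heading=135, draw]
  RT 90: heading 135 -> 45
]
LT 150: heading 45 -> 195
FD 10.8: (6.505,5) -> (-3.927,2.205) [heading=195, draw]
FD 2.3: (-3.927,2.205) -> (-6.148,1.609) [heading=195, draw]
Final: pos=(-6.148,1.609), heading=195, 4 segment(s) drawn

Start position: (0, 5)
Final position: (-6.148, 1.609)
Distance = 7.021; >= 1e-6 -> NOT closed

Answer: no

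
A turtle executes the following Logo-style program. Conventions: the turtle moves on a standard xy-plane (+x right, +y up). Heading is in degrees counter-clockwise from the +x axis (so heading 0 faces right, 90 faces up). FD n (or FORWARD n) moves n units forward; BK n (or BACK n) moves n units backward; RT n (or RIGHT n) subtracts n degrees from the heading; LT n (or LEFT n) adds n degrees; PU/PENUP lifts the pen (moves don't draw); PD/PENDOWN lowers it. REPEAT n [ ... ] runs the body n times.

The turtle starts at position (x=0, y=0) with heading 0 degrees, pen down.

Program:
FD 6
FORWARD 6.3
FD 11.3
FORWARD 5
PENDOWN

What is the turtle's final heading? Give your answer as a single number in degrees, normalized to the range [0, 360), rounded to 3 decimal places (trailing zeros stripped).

Executing turtle program step by step:
Start: pos=(0,0), heading=0, pen down
FD 6: (0,0) -> (6,0) [heading=0, draw]
FD 6.3: (6,0) -> (12.3,0) [heading=0, draw]
FD 11.3: (12.3,0) -> (23.6,0) [heading=0, draw]
FD 5: (23.6,0) -> (28.6,0) [heading=0, draw]
PD: pen down
Final: pos=(28.6,0), heading=0, 4 segment(s) drawn

Answer: 0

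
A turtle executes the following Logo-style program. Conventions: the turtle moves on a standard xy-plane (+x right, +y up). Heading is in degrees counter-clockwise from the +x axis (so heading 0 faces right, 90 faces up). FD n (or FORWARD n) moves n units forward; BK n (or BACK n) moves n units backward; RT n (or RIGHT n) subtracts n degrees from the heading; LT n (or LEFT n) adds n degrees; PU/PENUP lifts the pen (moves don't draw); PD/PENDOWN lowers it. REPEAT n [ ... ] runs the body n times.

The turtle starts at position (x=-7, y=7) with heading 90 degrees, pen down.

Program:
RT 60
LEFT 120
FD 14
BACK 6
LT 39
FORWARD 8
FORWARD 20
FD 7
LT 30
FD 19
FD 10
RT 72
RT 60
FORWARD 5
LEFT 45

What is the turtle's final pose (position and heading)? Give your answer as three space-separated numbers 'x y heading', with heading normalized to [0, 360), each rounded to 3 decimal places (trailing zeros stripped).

Executing turtle program step by step:
Start: pos=(-7,7), heading=90, pen down
RT 60: heading 90 -> 30
LT 120: heading 30 -> 150
FD 14: (-7,7) -> (-19.124,14) [heading=150, draw]
BK 6: (-19.124,14) -> (-13.928,11) [heading=150, draw]
LT 39: heading 150 -> 189
FD 8: (-13.928,11) -> (-21.83,9.749) [heading=189, draw]
FD 20: (-21.83,9.749) -> (-41.583,6.62) [heading=189, draw]
FD 7: (-41.583,6.62) -> (-48.497,5.525) [heading=189, draw]
LT 30: heading 189 -> 219
FD 19: (-48.497,5.525) -> (-63.263,-6.432) [heading=219, draw]
FD 10: (-63.263,-6.432) -> (-71.035,-12.725) [heading=219, draw]
RT 72: heading 219 -> 147
RT 60: heading 147 -> 87
FD 5: (-71.035,-12.725) -> (-70.773,-7.732) [heading=87, draw]
LT 45: heading 87 -> 132
Final: pos=(-70.773,-7.732), heading=132, 8 segment(s) drawn

Answer: -70.773 -7.732 132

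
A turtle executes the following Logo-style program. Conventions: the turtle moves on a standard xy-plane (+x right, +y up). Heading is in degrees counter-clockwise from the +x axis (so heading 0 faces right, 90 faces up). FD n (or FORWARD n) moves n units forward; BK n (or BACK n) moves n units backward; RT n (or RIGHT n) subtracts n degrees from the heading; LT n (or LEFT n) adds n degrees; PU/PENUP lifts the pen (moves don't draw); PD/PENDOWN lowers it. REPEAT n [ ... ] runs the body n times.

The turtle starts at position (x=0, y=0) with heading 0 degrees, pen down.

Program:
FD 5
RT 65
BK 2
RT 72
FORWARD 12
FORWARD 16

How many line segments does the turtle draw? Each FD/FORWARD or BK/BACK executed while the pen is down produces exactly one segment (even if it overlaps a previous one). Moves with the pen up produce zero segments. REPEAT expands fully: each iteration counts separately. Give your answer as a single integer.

Executing turtle program step by step:
Start: pos=(0,0), heading=0, pen down
FD 5: (0,0) -> (5,0) [heading=0, draw]
RT 65: heading 0 -> 295
BK 2: (5,0) -> (4.155,1.813) [heading=295, draw]
RT 72: heading 295 -> 223
FD 12: (4.155,1.813) -> (-4.621,-6.371) [heading=223, draw]
FD 16: (-4.621,-6.371) -> (-16.323,-17.283) [heading=223, draw]
Final: pos=(-16.323,-17.283), heading=223, 4 segment(s) drawn
Segments drawn: 4

Answer: 4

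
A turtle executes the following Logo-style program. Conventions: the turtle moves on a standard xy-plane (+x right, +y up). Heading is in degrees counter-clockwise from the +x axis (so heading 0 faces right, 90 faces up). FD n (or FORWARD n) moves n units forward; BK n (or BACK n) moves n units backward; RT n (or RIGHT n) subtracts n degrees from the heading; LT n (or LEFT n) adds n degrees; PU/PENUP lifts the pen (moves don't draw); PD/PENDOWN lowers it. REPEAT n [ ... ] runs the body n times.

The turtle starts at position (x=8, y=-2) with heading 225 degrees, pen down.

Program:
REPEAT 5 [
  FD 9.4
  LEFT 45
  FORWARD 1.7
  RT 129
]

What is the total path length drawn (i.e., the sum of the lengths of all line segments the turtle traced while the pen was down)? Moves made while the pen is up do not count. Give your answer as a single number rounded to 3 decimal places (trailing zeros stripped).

Executing turtle program step by step:
Start: pos=(8,-2), heading=225, pen down
REPEAT 5 [
  -- iteration 1/5 --
  FD 9.4: (8,-2) -> (1.353,-8.647) [heading=225, draw]
  LT 45: heading 225 -> 270
  FD 1.7: (1.353,-8.647) -> (1.353,-10.347) [heading=270, draw]
  RT 129: heading 270 -> 141
  -- iteration 2/5 --
  FD 9.4: (1.353,-10.347) -> (-5.952,-4.431) [heading=141, draw]
  LT 45: heading 141 -> 186
  FD 1.7: (-5.952,-4.431) -> (-7.643,-4.609) [heading=186, draw]
  RT 129: heading 186 -> 57
  -- iteration 3/5 --
  FD 9.4: (-7.643,-4.609) -> (-2.523,3.275) [heading=57, draw]
  LT 45: heading 57 -> 102
  FD 1.7: (-2.523,3.275) -> (-2.877,4.937) [heading=102, draw]
  RT 129: heading 102 -> 333
  -- iteration 4/5 --
  FD 9.4: (-2.877,4.937) -> (5.499,0.67) [heading=333, draw]
  LT 45: heading 333 -> 18
  FD 1.7: (5.499,0.67) -> (7.116,1.195) [heading=18, draw]
  RT 129: heading 18 -> 249
  -- iteration 5/5 --
  FD 9.4: (7.116,1.195) -> (3.747,-7.58) [heading=249, draw]
  LT 45: heading 249 -> 294
  FD 1.7: (3.747,-7.58) -> (4.439,-9.133) [heading=294, draw]
  RT 129: heading 294 -> 165
]
Final: pos=(4.439,-9.133), heading=165, 10 segment(s) drawn

Segment lengths:
  seg 1: (8,-2) -> (1.353,-8.647), length = 9.4
  seg 2: (1.353,-8.647) -> (1.353,-10.347), length = 1.7
  seg 3: (1.353,-10.347) -> (-5.952,-4.431), length = 9.4
  seg 4: (-5.952,-4.431) -> (-7.643,-4.609), length = 1.7
  seg 5: (-7.643,-4.609) -> (-2.523,3.275), length = 9.4
  seg 6: (-2.523,3.275) -> (-2.877,4.937), length = 1.7
  seg 7: (-2.877,4.937) -> (5.499,0.67), length = 9.4
  seg 8: (5.499,0.67) -> (7.116,1.195), length = 1.7
  seg 9: (7.116,1.195) -> (3.747,-7.58), length = 9.4
  seg 10: (3.747,-7.58) -> (4.439,-9.133), length = 1.7
Total = 55.5

Answer: 55.5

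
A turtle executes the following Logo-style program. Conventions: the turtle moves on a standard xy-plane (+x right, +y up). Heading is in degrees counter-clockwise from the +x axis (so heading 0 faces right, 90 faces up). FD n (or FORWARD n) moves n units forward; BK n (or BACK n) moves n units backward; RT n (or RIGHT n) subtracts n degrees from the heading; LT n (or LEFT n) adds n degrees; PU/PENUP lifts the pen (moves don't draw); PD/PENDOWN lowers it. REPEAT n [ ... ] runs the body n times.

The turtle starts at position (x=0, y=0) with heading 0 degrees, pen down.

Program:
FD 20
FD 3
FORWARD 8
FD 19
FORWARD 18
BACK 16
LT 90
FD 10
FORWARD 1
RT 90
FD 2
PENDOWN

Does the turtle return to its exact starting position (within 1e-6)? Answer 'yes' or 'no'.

Answer: no

Derivation:
Executing turtle program step by step:
Start: pos=(0,0), heading=0, pen down
FD 20: (0,0) -> (20,0) [heading=0, draw]
FD 3: (20,0) -> (23,0) [heading=0, draw]
FD 8: (23,0) -> (31,0) [heading=0, draw]
FD 19: (31,0) -> (50,0) [heading=0, draw]
FD 18: (50,0) -> (68,0) [heading=0, draw]
BK 16: (68,0) -> (52,0) [heading=0, draw]
LT 90: heading 0 -> 90
FD 10: (52,0) -> (52,10) [heading=90, draw]
FD 1: (52,10) -> (52,11) [heading=90, draw]
RT 90: heading 90 -> 0
FD 2: (52,11) -> (54,11) [heading=0, draw]
PD: pen down
Final: pos=(54,11), heading=0, 9 segment(s) drawn

Start position: (0, 0)
Final position: (54, 11)
Distance = 55.109; >= 1e-6 -> NOT closed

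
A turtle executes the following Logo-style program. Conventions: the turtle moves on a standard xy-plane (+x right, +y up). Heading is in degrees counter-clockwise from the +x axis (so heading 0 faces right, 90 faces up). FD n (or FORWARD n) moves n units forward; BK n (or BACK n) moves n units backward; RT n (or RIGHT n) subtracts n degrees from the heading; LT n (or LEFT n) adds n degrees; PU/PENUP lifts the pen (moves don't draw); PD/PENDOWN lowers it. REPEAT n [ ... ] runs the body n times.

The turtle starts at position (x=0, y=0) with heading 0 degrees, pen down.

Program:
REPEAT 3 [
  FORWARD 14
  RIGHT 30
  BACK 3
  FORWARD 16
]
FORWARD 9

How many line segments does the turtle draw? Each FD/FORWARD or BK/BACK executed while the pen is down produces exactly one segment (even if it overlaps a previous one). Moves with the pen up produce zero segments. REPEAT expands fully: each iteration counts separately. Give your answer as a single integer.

Executing turtle program step by step:
Start: pos=(0,0), heading=0, pen down
REPEAT 3 [
  -- iteration 1/3 --
  FD 14: (0,0) -> (14,0) [heading=0, draw]
  RT 30: heading 0 -> 330
  BK 3: (14,0) -> (11.402,1.5) [heading=330, draw]
  FD 16: (11.402,1.5) -> (25.258,-6.5) [heading=330, draw]
  -- iteration 2/3 --
  FD 14: (25.258,-6.5) -> (37.383,-13.5) [heading=330, draw]
  RT 30: heading 330 -> 300
  BK 3: (37.383,-13.5) -> (35.883,-10.902) [heading=300, draw]
  FD 16: (35.883,-10.902) -> (43.883,-24.758) [heading=300, draw]
  -- iteration 3/3 --
  FD 14: (43.883,-24.758) -> (50.883,-36.883) [heading=300, draw]
  RT 30: heading 300 -> 270
  BK 3: (50.883,-36.883) -> (50.883,-33.883) [heading=270, draw]
  FD 16: (50.883,-33.883) -> (50.883,-49.883) [heading=270, draw]
]
FD 9: (50.883,-49.883) -> (50.883,-58.883) [heading=270, draw]
Final: pos=(50.883,-58.883), heading=270, 10 segment(s) drawn
Segments drawn: 10

Answer: 10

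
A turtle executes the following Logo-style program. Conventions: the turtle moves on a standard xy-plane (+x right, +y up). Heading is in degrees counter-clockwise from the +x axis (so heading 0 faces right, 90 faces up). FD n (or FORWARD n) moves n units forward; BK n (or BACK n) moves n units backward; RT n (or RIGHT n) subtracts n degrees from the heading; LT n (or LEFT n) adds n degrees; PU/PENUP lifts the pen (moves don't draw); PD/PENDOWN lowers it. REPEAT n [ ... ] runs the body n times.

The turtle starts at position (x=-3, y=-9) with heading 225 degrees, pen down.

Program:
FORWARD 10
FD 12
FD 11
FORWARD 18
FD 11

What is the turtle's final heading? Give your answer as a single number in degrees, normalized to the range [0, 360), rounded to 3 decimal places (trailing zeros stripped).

Executing turtle program step by step:
Start: pos=(-3,-9), heading=225, pen down
FD 10: (-3,-9) -> (-10.071,-16.071) [heading=225, draw]
FD 12: (-10.071,-16.071) -> (-18.556,-24.556) [heading=225, draw]
FD 11: (-18.556,-24.556) -> (-26.335,-32.335) [heading=225, draw]
FD 18: (-26.335,-32.335) -> (-39.062,-45.062) [heading=225, draw]
FD 11: (-39.062,-45.062) -> (-46.841,-52.841) [heading=225, draw]
Final: pos=(-46.841,-52.841), heading=225, 5 segment(s) drawn

Answer: 225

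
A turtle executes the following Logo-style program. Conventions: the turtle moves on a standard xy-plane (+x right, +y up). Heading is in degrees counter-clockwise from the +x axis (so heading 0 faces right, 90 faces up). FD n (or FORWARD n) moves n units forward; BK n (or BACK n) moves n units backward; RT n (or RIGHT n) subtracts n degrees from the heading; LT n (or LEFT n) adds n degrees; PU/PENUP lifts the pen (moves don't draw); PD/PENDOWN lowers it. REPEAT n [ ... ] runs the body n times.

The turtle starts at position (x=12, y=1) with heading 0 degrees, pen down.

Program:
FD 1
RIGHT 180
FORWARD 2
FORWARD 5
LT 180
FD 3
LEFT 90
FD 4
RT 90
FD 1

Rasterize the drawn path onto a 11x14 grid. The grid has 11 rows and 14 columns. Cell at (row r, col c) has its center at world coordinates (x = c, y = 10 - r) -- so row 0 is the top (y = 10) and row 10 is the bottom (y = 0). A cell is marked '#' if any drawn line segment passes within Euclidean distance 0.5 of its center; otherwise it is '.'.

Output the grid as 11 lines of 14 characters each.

Segment 0: (12,1) -> (13,1)
Segment 1: (13,1) -> (11,1)
Segment 2: (11,1) -> (6,1)
Segment 3: (6,1) -> (9,1)
Segment 4: (9,1) -> (9,5)
Segment 5: (9,5) -> (10,5)

Answer: ..............
..............
..............
..............
..............
.........##...
.........#....
.........#....
.........#....
......########
..............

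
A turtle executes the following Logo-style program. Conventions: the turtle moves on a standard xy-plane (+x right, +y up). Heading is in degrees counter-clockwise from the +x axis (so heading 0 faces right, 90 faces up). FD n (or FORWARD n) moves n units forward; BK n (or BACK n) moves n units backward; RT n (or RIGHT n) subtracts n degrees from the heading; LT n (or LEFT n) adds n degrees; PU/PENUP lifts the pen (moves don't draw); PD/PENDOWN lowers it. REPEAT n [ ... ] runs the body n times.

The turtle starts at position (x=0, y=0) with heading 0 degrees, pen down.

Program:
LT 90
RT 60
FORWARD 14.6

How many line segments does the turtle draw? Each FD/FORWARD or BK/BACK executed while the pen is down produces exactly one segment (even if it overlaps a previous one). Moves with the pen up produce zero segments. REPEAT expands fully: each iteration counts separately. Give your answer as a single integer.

Executing turtle program step by step:
Start: pos=(0,0), heading=0, pen down
LT 90: heading 0 -> 90
RT 60: heading 90 -> 30
FD 14.6: (0,0) -> (12.644,7.3) [heading=30, draw]
Final: pos=(12.644,7.3), heading=30, 1 segment(s) drawn
Segments drawn: 1

Answer: 1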